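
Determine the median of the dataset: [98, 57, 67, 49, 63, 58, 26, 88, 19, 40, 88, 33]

57.5

Step 1: Sort the data in ascending order: [19, 26, 33, 40, 49, 57, 58, 63, 67, 88, 88, 98]
Step 2: The number of values is n = 12.
Step 3: Since n is even, the median is the average of positions 6 and 7:
  Median = (57 + 58) / 2 = 57.5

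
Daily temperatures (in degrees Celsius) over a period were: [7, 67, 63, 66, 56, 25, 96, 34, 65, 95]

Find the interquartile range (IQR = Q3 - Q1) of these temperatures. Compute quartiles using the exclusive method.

42.25

Step 1: Sort the data: [7, 25, 34, 56, 63, 65, 66, 67, 95, 96]
Step 2: n = 10
Step 3: Using the exclusive quartile method:
  Q1 = 31.75
  Q2 (median) = 64
  Q3 = 74
  IQR = Q3 - Q1 = 74 - 31.75 = 42.25
Step 4: IQR = 42.25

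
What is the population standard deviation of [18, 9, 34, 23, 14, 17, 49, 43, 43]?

13.8626

Step 1: Compute the mean: 27.7778
Step 2: Sum of squared deviations from the mean: 1729.5556
Step 3: Population variance = 1729.5556 / 9 = 192.1728
Step 4: Standard deviation = sqrt(192.1728) = 13.8626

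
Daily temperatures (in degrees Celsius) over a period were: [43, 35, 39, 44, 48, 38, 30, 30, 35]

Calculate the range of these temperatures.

18

Step 1: Identify the maximum value: max = 48
Step 2: Identify the minimum value: min = 30
Step 3: Range = max - min = 48 - 30 = 18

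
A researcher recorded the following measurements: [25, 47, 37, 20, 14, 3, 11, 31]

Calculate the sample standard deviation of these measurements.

14.5012

Step 1: Compute the mean: 23.5
Step 2: Sum of squared deviations from the mean: 1472
Step 3: Sample variance = 1472 / 7 = 210.2857
Step 4: Standard deviation = sqrt(210.2857) = 14.5012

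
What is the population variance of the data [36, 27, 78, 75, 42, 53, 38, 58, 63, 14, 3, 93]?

658.7222

Step 1: Compute the mean: (36 + 27 + 78 + 75 + 42 + 53 + 38 + 58 + 63 + 14 + 3 + 93) / 12 = 48.3333
Step 2: Compute squared deviations from the mean:
  (36 - 48.3333)^2 = 152.1111
  (27 - 48.3333)^2 = 455.1111
  (78 - 48.3333)^2 = 880.1111
  (75 - 48.3333)^2 = 711.1111
  (42 - 48.3333)^2 = 40.1111
  (53 - 48.3333)^2 = 21.7778
  (38 - 48.3333)^2 = 106.7778
  (58 - 48.3333)^2 = 93.4444
  (63 - 48.3333)^2 = 215.1111
  (14 - 48.3333)^2 = 1178.7778
  (3 - 48.3333)^2 = 2055.1111
  (93 - 48.3333)^2 = 1995.1111
Step 3: Sum of squared deviations = 7904.6667
Step 4: Population variance = 7904.6667 / 12 = 658.7222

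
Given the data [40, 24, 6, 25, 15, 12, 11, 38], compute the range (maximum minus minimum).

34

Step 1: Identify the maximum value: max = 40
Step 2: Identify the minimum value: min = 6
Step 3: Range = max - min = 40 - 6 = 34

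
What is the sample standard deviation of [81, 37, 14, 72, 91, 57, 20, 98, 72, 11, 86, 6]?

34.2614

Step 1: Compute the mean: 53.75
Step 2: Sum of squared deviations from the mean: 12912.25
Step 3: Sample variance = 12912.25 / 11 = 1173.8409
Step 4: Standard deviation = sqrt(1173.8409) = 34.2614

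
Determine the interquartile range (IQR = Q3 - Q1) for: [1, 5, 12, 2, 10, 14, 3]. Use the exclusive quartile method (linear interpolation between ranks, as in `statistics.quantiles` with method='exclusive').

10

Step 1: Sort the data: [1, 2, 3, 5, 10, 12, 14]
Step 2: n = 7
Step 3: Using the exclusive quartile method:
  Q1 = 2
  Q2 (median) = 5
  Q3 = 12
  IQR = Q3 - Q1 = 12 - 2 = 10
Step 4: IQR = 10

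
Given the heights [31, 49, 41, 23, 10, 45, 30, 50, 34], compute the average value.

34.7778

Step 1: Sum all values: 31 + 49 + 41 + 23 + 10 + 45 + 30 + 50 + 34 = 313
Step 2: Count the number of values: n = 9
Step 3: Mean = sum / n = 313 / 9 = 34.7778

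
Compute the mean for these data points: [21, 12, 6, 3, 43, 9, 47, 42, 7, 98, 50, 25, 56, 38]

32.6429

Step 1: Sum all values: 21 + 12 + 6 + 3 + 43 + 9 + 47 + 42 + 7 + 98 + 50 + 25 + 56 + 38 = 457
Step 2: Count the number of values: n = 14
Step 3: Mean = sum / n = 457 / 14 = 32.6429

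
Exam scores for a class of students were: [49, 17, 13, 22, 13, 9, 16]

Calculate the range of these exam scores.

40

Step 1: Identify the maximum value: max = 49
Step 2: Identify the minimum value: min = 9
Step 3: Range = max - min = 49 - 9 = 40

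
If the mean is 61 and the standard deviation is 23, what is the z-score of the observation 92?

1.3478

Step 1: Recall the z-score formula: z = (x - mu) / sigma
Step 2: Substitute values: z = (92 - 61) / 23
Step 3: z = 31 / 23 = 1.3478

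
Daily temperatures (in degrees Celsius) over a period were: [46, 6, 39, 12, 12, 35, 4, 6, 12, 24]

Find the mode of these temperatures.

12

Step 1: Count the frequency of each value:
  4: appears 1 time(s)
  6: appears 2 time(s)
  12: appears 3 time(s)
  24: appears 1 time(s)
  35: appears 1 time(s)
  39: appears 1 time(s)
  46: appears 1 time(s)
Step 2: The value 12 appears most frequently (3 times).
Step 3: Mode = 12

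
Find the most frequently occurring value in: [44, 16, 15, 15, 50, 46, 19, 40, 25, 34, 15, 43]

15

Step 1: Count the frequency of each value:
  15: appears 3 time(s)
  16: appears 1 time(s)
  19: appears 1 time(s)
  25: appears 1 time(s)
  34: appears 1 time(s)
  40: appears 1 time(s)
  43: appears 1 time(s)
  44: appears 1 time(s)
  46: appears 1 time(s)
  50: appears 1 time(s)
Step 2: The value 15 appears most frequently (3 times).
Step 3: Mode = 15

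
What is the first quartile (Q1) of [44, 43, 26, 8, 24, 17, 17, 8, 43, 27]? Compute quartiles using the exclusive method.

14.75

Step 1: Sort the data: [8, 8, 17, 17, 24, 26, 27, 43, 43, 44]
Step 2: n = 10
Step 3: Using the exclusive quartile method:
  Q1 = 14.75
  Q2 (median) = 25
  Q3 = 43
  IQR = Q3 - Q1 = 43 - 14.75 = 28.25
Step 4: Q1 = 14.75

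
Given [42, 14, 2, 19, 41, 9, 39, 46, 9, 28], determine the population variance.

238.89

Step 1: Compute the mean: (42 + 14 + 2 + 19 + 41 + 9 + 39 + 46 + 9 + 28) / 10 = 24.9
Step 2: Compute squared deviations from the mean:
  (42 - 24.9)^2 = 292.41
  (14 - 24.9)^2 = 118.81
  (2 - 24.9)^2 = 524.41
  (19 - 24.9)^2 = 34.81
  (41 - 24.9)^2 = 259.21
  (9 - 24.9)^2 = 252.81
  (39 - 24.9)^2 = 198.81
  (46 - 24.9)^2 = 445.21
  (9 - 24.9)^2 = 252.81
  (28 - 24.9)^2 = 9.61
Step 3: Sum of squared deviations = 2388.9
Step 4: Population variance = 2388.9 / 10 = 238.89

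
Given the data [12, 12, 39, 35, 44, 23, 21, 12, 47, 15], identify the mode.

12

Step 1: Count the frequency of each value:
  12: appears 3 time(s)
  15: appears 1 time(s)
  21: appears 1 time(s)
  23: appears 1 time(s)
  35: appears 1 time(s)
  39: appears 1 time(s)
  44: appears 1 time(s)
  47: appears 1 time(s)
Step 2: The value 12 appears most frequently (3 times).
Step 3: Mode = 12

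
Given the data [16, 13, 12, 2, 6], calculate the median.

12

Step 1: Sort the data in ascending order: [2, 6, 12, 13, 16]
Step 2: The number of values is n = 5.
Step 3: Since n is odd, the median is the middle value at position 3: 12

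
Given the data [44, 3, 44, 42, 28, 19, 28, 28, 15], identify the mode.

28

Step 1: Count the frequency of each value:
  3: appears 1 time(s)
  15: appears 1 time(s)
  19: appears 1 time(s)
  28: appears 3 time(s)
  42: appears 1 time(s)
  44: appears 2 time(s)
Step 2: The value 28 appears most frequently (3 times).
Step 3: Mode = 28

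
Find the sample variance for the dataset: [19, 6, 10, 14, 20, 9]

32

Step 1: Compute the mean: (19 + 6 + 10 + 14 + 20 + 9) / 6 = 13
Step 2: Compute squared deviations from the mean:
  (19 - 13)^2 = 36
  (6 - 13)^2 = 49
  (10 - 13)^2 = 9
  (14 - 13)^2 = 1
  (20 - 13)^2 = 49
  (9 - 13)^2 = 16
Step 3: Sum of squared deviations = 160
Step 4: Sample variance = 160 / 5 = 32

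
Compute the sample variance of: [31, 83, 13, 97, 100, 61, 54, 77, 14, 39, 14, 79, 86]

1042.1026

Step 1: Compute the mean: (31 + 83 + 13 + 97 + 100 + 61 + 54 + 77 + 14 + 39 + 14 + 79 + 86) / 13 = 57.5385
Step 2: Compute squared deviations from the mean:
  (31 - 57.5385)^2 = 704.2899
  (83 - 57.5385)^2 = 648.2899
  (13 - 57.5385)^2 = 1983.6746
  (97 - 57.5385)^2 = 1557.213
  (100 - 57.5385)^2 = 1802.9822
  (61 - 57.5385)^2 = 11.9822
  (54 - 57.5385)^2 = 12.5207
  (77 - 57.5385)^2 = 378.7515
  (14 - 57.5385)^2 = 1895.5976
  (39 - 57.5385)^2 = 343.6746
  (14 - 57.5385)^2 = 1895.5976
  (79 - 57.5385)^2 = 460.5976
  (86 - 57.5385)^2 = 810.0592
Step 3: Sum of squared deviations = 12505.2308
Step 4: Sample variance = 12505.2308 / 12 = 1042.1026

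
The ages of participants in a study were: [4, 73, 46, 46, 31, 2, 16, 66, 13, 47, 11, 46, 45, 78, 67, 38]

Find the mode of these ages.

46

Step 1: Count the frequency of each value:
  2: appears 1 time(s)
  4: appears 1 time(s)
  11: appears 1 time(s)
  13: appears 1 time(s)
  16: appears 1 time(s)
  31: appears 1 time(s)
  38: appears 1 time(s)
  45: appears 1 time(s)
  46: appears 3 time(s)
  47: appears 1 time(s)
  66: appears 1 time(s)
  67: appears 1 time(s)
  73: appears 1 time(s)
  78: appears 1 time(s)
Step 2: The value 46 appears most frequently (3 times).
Step 3: Mode = 46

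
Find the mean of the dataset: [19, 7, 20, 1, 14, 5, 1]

9.5714

Step 1: Sum all values: 19 + 7 + 20 + 1 + 14 + 5 + 1 = 67
Step 2: Count the number of values: n = 7
Step 3: Mean = sum / n = 67 / 7 = 9.5714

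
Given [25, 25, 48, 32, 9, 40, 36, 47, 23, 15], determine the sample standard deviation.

12.9872

Step 1: Compute the mean: 30
Step 2: Sum of squared deviations from the mean: 1518
Step 3: Sample variance = 1518 / 9 = 168.6667
Step 4: Standard deviation = sqrt(168.6667) = 12.9872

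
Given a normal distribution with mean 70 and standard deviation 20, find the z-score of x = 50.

-1

Step 1: Recall the z-score formula: z = (x - mu) / sigma
Step 2: Substitute values: z = (50 - 70) / 20
Step 3: z = -20 / 20 = -1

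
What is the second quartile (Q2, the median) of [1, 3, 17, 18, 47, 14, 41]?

17

Step 1: Sort the data: [1, 3, 14, 17, 18, 41, 47]
Step 2: n = 7
Step 3: Q2 is the median. Since n is odd, it is the middle value at position 4: 17
Step 4: Q2 = 17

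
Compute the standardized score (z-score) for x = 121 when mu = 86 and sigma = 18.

1.9444

Step 1: Recall the z-score formula: z = (x - mu) / sigma
Step 2: Substitute values: z = (121 - 86) / 18
Step 3: z = 35 / 18 = 1.9444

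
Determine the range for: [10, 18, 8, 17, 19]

11

Step 1: Identify the maximum value: max = 19
Step 2: Identify the minimum value: min = 8
Step 3: Range = max - min = 19 - 8 = 11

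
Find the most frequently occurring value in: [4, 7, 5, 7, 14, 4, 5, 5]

5

Step 1: Count the frequency of each value:
  4: appears 2 time(s)
  5: appears 3 time(s)
  7: appears 2 time(s)
  14: appears 1 time(s)
Step 2: The value 5 appears most frequently (3 times).
Step 3: Mode = 5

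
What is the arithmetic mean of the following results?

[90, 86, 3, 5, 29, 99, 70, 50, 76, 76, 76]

60

Step 1: Sum all values: 90 + 86 + 3 + 5 + 29 + 99 + 70 + 50 + 76 + 76 + 76 = 660
Step 2: Count the number of values: n = 11
Step 3: Mean = sum / n = 660 / 11 = 60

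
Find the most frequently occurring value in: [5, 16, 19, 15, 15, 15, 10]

15

Step 1: Count the frequency of each value:
  5: appears 1 time(s)
  10: appears 1 time(s)
  15: appears 3 time(s)
  16: appears 1 time(s)
  19: appears 1 time(s)
Step 2: The value 15 appears most frequently (3 times).
Step 3: Mode = 15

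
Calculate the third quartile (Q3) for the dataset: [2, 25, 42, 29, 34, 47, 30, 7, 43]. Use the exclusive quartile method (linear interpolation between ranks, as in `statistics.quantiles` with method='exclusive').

42.5

Step 1: Sort the data: [2, 7, 25, 29, 30, 34, 42, 43, 47]
Step 2: n = 9
Step 3: Using the exclusive quartile method:
  Q1 = 16
  Q2 (median) = 30
  Q3 = 42.5
  IQR = Q3 - Q1 = 42.5 - 16 = 26.5
Step 4: Q3 = 42.5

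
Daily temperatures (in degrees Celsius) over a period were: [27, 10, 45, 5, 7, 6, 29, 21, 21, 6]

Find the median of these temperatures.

15.5

Step 1: Sort the data in ascending order: [5, 6, 6, 7, 10, 21, 21, 27, 29, 45]
Step 2: The number of values is n = 10.
Step 3: Since n is even, the median is the average of positions 5 and 6:
  Median = (10 + 21) / 2 = 15.5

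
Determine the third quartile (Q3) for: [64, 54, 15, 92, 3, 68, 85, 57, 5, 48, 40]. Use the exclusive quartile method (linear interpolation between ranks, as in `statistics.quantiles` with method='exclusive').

68

Step 1: Sort the data: [3, 5, 15, 40, 48, 54, 57, 64, 68, 85, 92]
Step 2: n = 11
Step 3: Using the exclusive quartile method:
  Q1 = 15
  Q2 (median) = 54
  Q3 = 68
  IQR = Q3 - Q1 = 68 - 15 = 53
Step 4: Q3 = 68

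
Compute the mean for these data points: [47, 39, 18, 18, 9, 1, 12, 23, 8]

19.4444

Step 1: Sum all values: 47 + 39 + 18 + 18 + 9 + 1 + 12 + 23 + 8 = 175
Step 2: Count the number of values: n = 9
Step 3: Mean = sum / n = 175 / 9 = 19.4444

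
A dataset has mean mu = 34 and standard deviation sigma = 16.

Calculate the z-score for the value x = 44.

0.625

Step 1: Recall the z-score formula: z = (x - mu) / sigma
Step 2: Substitute values: z = (44 - 34) / 16
Step 3: z = 10 / 16 = 0.625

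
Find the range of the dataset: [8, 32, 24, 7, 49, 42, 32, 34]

42

Step 1: Identify the maximum value: max = 49
Step 2: Identify the minimum value: min = 7
Step 3: Range = max - min = 49 - 7 = 42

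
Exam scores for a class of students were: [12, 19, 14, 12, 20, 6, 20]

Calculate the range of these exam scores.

14

Step 1: Identify the maximum value: max = 20
Step 2: Identify the minimum value: min = 6
Step 3: Range = max - min = 20 - 6 = 14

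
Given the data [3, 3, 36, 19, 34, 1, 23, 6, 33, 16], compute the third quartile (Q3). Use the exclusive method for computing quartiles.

33.25

Step 1: Sort the data: [1, 3, 3, 6, 16, 19, 23, 33, 34, 36]
Step 2: n = 10
Step 3: Using the exclusive quartile method:
  Q1 = 3
  Q2 (median) = 17.5
  Q3 = 33.25
  IQR = Q3 - Q1 = 33.25 - 3 = 30.25
Step 4: Q3 = 33.25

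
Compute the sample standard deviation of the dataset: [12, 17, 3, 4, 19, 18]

7.1391

Step 1: Compute the mean: 12.1667
Step 2: Sum of squared deviations from the mean: 254.8333
Step 3: Sample variance = 254.8333 / 5 = 50.9667
Step 4: Standard deviation = sqrt(50.9667) = 7.1391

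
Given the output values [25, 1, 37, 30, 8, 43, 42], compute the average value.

26.5714

Step 1: Sum all values: 25 + 1 + 37 + 30 + 8 + 43 + 42 = 186
Step 2: Count the number of values: n = 7
Step 3: Mean = sum / n = 186 / 7 = 26.5714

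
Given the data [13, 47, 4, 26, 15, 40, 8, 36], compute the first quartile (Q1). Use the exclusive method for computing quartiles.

9.25

Step 1: Sort the data: [4, 8, 13, 15, 26, 36, 40, 47]
Step 2: n = 8
Step 3: Using the exclusive quartile method:
  Q1 = 9.25
  Q2 (median) = 20.5
  Q3 = 39
  IQR = Q3 - Q1 = 39 - 9.25 = 29.75
Step 4: Q1 = 9.25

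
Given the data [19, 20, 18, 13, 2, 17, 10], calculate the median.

17

Step 1: Sort the data in ascending order: [2, 10, 13, 17, 18, 19, 20]
Step 2: The number of values is n = 7.
Step 3: Since n is odd, the median is the middle value at position 4: 17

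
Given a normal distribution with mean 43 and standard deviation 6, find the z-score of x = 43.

0

Step 1: Recall the z-score formula: z = (x - mu) / sigma
Step 2: Substitute values: z = (43 - 43) / 6
Step 3: z = 0 / 6 = 0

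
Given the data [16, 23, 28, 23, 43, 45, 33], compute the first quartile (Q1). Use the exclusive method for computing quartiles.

23

Step 1: Sort the data: [16, 23, 23, 28, 33, 43, 45]
Step 2: n = 7
Step 3: Using the exclusive quartile method:
  Q1 = 23
  Q2 (median) = 28
  Q3 = 43
  IQR = Q3 - Q1 = 43 - 23 = 20
Step 4: Q1 = 23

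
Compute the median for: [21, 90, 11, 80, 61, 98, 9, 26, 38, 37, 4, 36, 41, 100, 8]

37

Step 1: Sort the data in ascending order: [4, 8, 9, 11, 21, 26, 36, 37, 38, 41, 61, 80, 90, 98, 100]
Step 2: The number of values is n = 15.
Step 3: Since n is odd, the median is the middle value at position 8: 37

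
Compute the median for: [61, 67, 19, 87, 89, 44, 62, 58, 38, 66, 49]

61

Step 1: Sort the data in ascending order: [19, 38, 44, 49, 58, 61, 62, 66, 67, 87, 89]
Step 2: The number of values is n = 11.
Step 3: Since n is odd, the median is the middle value at position 6: 61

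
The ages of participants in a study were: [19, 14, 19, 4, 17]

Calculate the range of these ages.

15

Step 1: Identify the maximum value: max = 19
Step 2: Identify the minimum value: min = 4
Step 3: Range = max - min = 19 - 4 = 15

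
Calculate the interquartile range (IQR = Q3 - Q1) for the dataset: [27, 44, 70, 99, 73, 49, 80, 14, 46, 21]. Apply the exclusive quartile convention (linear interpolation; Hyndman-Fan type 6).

49.25

Step 1: Sort the data: [14, 21, 27, 44, 46, 49, 70, 73, 80, 99]
Step 2: n = 10
Step 3: Using the exclusive quartile method:
  Q1 = 25.5
  Q2 (median) = 47.5
  Q3 = 74.75
  IQR = Q3 - Q1 = 74.75 - 25.5 = 49.25
Step 4: IQR = 49.25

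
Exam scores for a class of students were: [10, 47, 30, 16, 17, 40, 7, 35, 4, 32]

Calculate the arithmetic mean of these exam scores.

23.8

Step 1: Sum all values: 10 + 47 + 30 + 16 + 17 + 40 + 7 + 35 + 4 + 32 = 238
Step 2: Count the number of values: n = 10
Step 3: Mean = sum / n = 238 / 10 = 23.8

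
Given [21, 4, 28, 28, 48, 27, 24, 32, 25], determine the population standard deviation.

10.76

Step 1: Compute the mean: 26.3333
Step 2: Sum of squared deviations from the mean: 1042
Step 3: Population variance = 1042 / 9 = 115.7778
Step 4: Standard deviation = sqrt(115.7778) = 10.76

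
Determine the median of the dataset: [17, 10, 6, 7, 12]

10

Step 1: Sort the data in ascending order: [6, 7, 10, 12, 17]
Step 2: The number of values is n = 5.
Step 3: Since n is odd, the median is the middle value at position 3: 10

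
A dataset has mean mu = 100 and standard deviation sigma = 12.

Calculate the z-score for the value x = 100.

0

Step 1: Recall the z-score formula: z = (x - mu) / sigma
Step 2: Substitute values: z = (100 - 100) / 12
Step 3: z = 0 / 12 = 0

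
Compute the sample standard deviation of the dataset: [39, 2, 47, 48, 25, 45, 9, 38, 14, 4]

18.502

Step 1: Compute the mean: 27.1
Step 2: Sum of squared deviations from the mean: 3080.9
Step 3: Sample variance = 3080.9 / 9 = 342.3222
Step 4: Standard deviation = sqrt(342.3222) = 18.502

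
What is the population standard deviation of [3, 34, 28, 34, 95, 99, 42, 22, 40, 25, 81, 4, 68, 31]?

29.6827

Step 1: Compute the mean: 43.2857
Step 2: Sum of squared deviations from the mean: 12334.8571
Step 3: Population variance = 12334.8571 / 14 = 881.0612
Step 4: Standard deviation = sqrt(881.0612) = 29.6827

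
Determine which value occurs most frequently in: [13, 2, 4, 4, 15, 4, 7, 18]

4

Step 1: Count the frequency of each value:
  2: appears 1 time(s)
  4: appears 3 time(s)
  7: appears 1 time(s)
  13: appears 1 time(s)
  15: appears 1 time(s)
  18: appears 1 time(s)
Step 2: The value 4 appears most frequently (3 times).
Step 3: Mode = 4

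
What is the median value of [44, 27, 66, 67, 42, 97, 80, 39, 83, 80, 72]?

67

Step 1: Sort the data in ascending order: [27, 39, 42, 44, 66, 67, 72, 80, 80, 83, 97]
Step 2: The number of values is n = 11.
Step 3: Since n is odd, the median is the middle value at position 6: 67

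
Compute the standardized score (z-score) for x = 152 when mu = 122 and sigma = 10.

3

Step 1: Recall the z-score formula: z = (x - mu) / sigma
Step 2: Substitute values: z = (152 - 122) / 10
Step 3: z = 30 / 10 = 3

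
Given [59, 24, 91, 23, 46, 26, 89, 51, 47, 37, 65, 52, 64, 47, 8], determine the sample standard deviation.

23.3416

Step 1: Compute the mean: 48.6
Step 2: Sum of squared deviations from the mean: 7627.6
Step 3: Sample variance = 7627.6 / 14 = 544.8286
Step 4: Standard deviation = sqrt(544.8286) = 23.3416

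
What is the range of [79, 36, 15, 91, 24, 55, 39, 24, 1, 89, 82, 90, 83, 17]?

90

Step 1: Identify the maximum value: max = 91
Step 2: Identify the minimum value: min = 1
Step 3: Range = max - min = 91 - 1 = 90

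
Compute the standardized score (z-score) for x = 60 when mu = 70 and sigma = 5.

-2

Step 1: Recall the z-score formula: z = (x - mu) / sigma
Step 2: Substitute values: z = (60 - 70) / 5
Step 3: z = -10 / 5 = -2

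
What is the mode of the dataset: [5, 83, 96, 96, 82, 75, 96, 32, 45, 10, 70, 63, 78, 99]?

96

Step 1: Count the frequency of each value:
  5: appears 1 time(s)
  10: appears 1 time(s)
  32: appears 1 time(s)
  45: appears 1 time(s)
  63: appears 1 time(s)
  70: appears 1 time(s)
  75: appears 1 time(s)
  78: appears 1 time(s)
  82: appears 1 time(s)
  83: appears 1 time(s)
  96: appears 3 time(s)
  99: appears 1 time(s)
Step 2: The value 96 appears most frequently (3 times).
Step 3: Mode = 96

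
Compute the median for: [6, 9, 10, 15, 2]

9

Step 1: Sort the data in ascending order: [2, 6, 9, 10, 15]
Step 2: The number of values is n = 5.
Step 3: Since n is odd, the median is the middle value at position 3: 9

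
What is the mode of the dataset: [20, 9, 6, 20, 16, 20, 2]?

20

Step 1: Count the frequency of each value:
  2: appears 1 time(s)
  6: appears 1 time(s)
  9: appears 1 time(s)
  16: appears 1 time(s)
  20: appears 3 time(s)
Step 2: The value 20 appears most frequently (3 times).
Step 3: Mode = 20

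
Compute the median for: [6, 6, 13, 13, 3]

6

Step 1: Sort the data in ascending order: [3, 6, 6, 13, 13]
Step 2: The number of values is n = 5.
Step 3: Since n is odd, the median is the middle value at position 3: 6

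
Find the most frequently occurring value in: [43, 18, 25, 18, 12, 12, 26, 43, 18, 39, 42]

18

Step 1: Count the frequency of each value:
  12: appears 2 time(s)
  18: appears 3 time(s)
  25: appears 1 time(s)
  26: appears 1 time(s)
  39: appears 1 time(s)
  42: appears 1 time(s)
  43: appears 2 time(s)
Step 2: The value 18 appears most frequently (3 times).
Step 3: Mode = 18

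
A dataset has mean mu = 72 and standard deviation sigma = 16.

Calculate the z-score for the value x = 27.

-2.8125

Step 1: Recall the z-score formula: z = (x - mu) / sigma
Step 2: Substitute values: z = (27 - 72) / 16
Step 3: z = -45 / 16 = -2.8125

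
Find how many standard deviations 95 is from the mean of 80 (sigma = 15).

1

Step 1: Recall the z-score formula: z = (x - mu) / sigma
Step 2: Substitute values: z = (95 - 80) / 15
Step 3: z = 15 / 15 = 1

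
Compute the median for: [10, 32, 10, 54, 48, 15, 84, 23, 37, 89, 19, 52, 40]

37

Step 1: Sort the data in ascending order: [10, 10, 15, 19, 23, 32, 37, 40, 48, 52, 54, 84, 89]
Step 2: The number of values is n = 13.
Step 3: Since n is odd, the median is the middle value at position 7: 37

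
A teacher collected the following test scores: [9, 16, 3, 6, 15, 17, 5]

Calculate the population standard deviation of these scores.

5.3567

Step 1: Compute the mean: 10.1429
Step 2: Sum of squared deviations from the mean: 200.8571
Step 3: Population variance = 200.8571 / 7 = 28.6939
Step 4: Standard deviation = sqrt(28.6939) = 5.3567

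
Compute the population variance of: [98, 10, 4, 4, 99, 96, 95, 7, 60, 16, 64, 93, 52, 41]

1414.5969

Step 1: Compute the mean: (98 + 10 + 4 + 4 + 99 + 96 + 95 + 7 + 60 + 16 + 64 + 93 + 52 + 41) / 14 = 52.7857
Step 2: Compute squared deviations from the mean:
  (98 - 52.7857)^2 = 2044.3316
  (10 - 52.7857)^2 = 1830.6173
  (4 - 52.7857)^2 = 2380.0459
  (4 - 52.7857)^2 = 2380.0459
  (99 - 52.7857)^2 = 2135.7602
  (96 - 52.7857)^2 = 1867.4745
  (95 - 52.7857)^2 = 1782.0459
  (7 - 52.7857)^2 = 2096.3316
  (60 - 52.7857)^2 = 52.0459
  (16 - 52.7857)^2 = 1353.1888
  (64 - 52.7857)^2 = 125.7602
  (93 - 52.7857)^2 = 1617.1888
  (52 - 52.7857)^2 = 0.6173
  (41 - 52.7857)^2 = 138.9031
Step 3: Sum of squared deviations = 19804.3571
Step 4: Population variance = 19804.3571 / 14 = 1414.5969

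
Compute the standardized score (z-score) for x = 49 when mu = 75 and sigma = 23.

-1.1304

Step 1: Recall the z-score formula: z = (x - mu) / sigma
Step 2: Substitute values: z = (49 - 75) / 23
Step 3: z = -26 / 23 = -1.1304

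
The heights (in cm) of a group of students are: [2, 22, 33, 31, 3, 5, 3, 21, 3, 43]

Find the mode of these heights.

3

Step 1: Count the frequency of each value:
  2: appears 1 time(s)
  3: appears 3 time(s)
  5: appears 1 time(s)
  21: appears 1 time(s)
  22: appears 1 time(s)
  31: appears 1 time(s)
  33: appears 1 time(s)
  43: appears 1 time(s)
Step 2: The value 3 appears most frequently (3 times).
Step 3: Mode = 3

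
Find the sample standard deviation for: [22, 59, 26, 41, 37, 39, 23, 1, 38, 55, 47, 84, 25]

20.6162

Step 1: Compute the mean: 38.2308
Step 2: Sum of squared deviations from the mean: 5100.3077
Step 3: Sample variance = 5100.3077 / 12 = 425.0256
Step 4: Standard deviation = sqrt(425.0256) = 20.6162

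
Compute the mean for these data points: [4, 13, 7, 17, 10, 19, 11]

11.5714

Step 1: Sum all values: 4 + 13 + 7 + 17 + 10 + 19 + 11 = 81
Step 2: Count the number of values: n = 7
Step 3: Mean = sum / n = 81 / 7 = 11.5714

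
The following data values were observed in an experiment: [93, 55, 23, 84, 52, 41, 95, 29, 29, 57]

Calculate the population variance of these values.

646.36

Step 1: Compute the mean: (93 + 55 + 23 + 84 + 52 + 41 + 95 + 29 + 29 + 57) / 10 = 55.8
Step 2: Compute squared deviations from the mean:
  (93 - 55.8)^2 = 1383.84
  (55 - 55.8)^2 = 0.64
  (23 - 55.8)^2 = 1075.84
  (84 - 55.8)^2 = 795.24
  (52 - 55.8)^2 = 14.44
  (41 - 55.8)^2 = 219.04
  (95 - 55.8)^2 = 1536.64
  (29 - 55.8)^2 = 718.24
  (29 - 55.8)^2 = 718.24
  (57 - 55.8)^2 = 1.44
Step 3: Sum of squared deviations = 6463.6
Step 4: Population variance = 6463.6 / 10 = 646.36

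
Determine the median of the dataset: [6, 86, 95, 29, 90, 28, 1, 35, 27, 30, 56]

30

Step 1: Sort the data in ascending order: [1, 6, 27, 28, 29, 30, 35, 56, 86, 90, 95]
Step 2: The number of values is n = 11.
Step 3: Since n is odd, the median is the middle value at position 6: 30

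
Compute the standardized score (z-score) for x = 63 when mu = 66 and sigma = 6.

-0.5

Step 1: Recall the z-score formula: z = (x - mu) / sigma
Step 2: Substitute values: z = (63 - 66) / 6
Step 3: z = -3 / 6 = -0.5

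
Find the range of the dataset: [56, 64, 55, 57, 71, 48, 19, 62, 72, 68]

53

Step 1: Identify the maximum value: max = 72
Step 2: Identify the minimum value: min = 19
Step 3: Range = max - min = 72 - 19 = 53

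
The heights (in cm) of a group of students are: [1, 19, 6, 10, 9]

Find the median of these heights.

9

Step 1: Sort the data in ascending order: [1, 6, 9, 10, 19]
Step 2: The number of values is n = 5.
Step 3: Since n is odd, the median is the middle value at position 3: 9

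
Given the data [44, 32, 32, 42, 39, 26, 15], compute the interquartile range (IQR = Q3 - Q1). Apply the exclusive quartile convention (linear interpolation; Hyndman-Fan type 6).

16

Step 1: Sort the data: [15, 26, 32, 32, 39, 42, 44]
Step 2: n = 7
Step 3: Using the exclusive quartile method:
  Q1 = 26
  Q2 (median) = 32
  Q3 = 42
  IQR = Q3 - Q1 = 42 - 26 = 16
Step 4: IQR = 16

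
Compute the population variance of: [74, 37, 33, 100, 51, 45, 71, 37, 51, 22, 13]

572.7934

Step 1: Compute the mean: (74 + 37 + 33 + 100 + 51 + 45 + 71 + 37 + 51 + 22 + 13) / 11 = 48.5455
Step 2: Compute squared deviations from the mean:
  (74 - 48.5455)^2 = 647.9339
  (37 - 48.5455)^2 = 133.2975
  (33 - 48.5455)^2 = 241.6612
  (100 - 48.5455)^2 = 2647.5702
  (51 - 48.5455)^2 = 6.0248
  (45 - 48.5455)^2 = 12.5702
  (71 - 48.5455)^2 = 504.2066
  (37 - 48.5455)^2 = 133.2975
  (51 - 48.5455)^2 = 6.0248
  (22 - 48.5455)^2 = 704.6612
  (13 - 48.5455)^2 = 1263.4793
Step 3: Sum of squared deviations = 6300.7273
Step 4: Population variance = 6300.7273 / 11 = 572.7934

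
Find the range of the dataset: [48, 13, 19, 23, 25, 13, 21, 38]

35

Step 1: Identify the maximum value: max = 48
Step 2: Identify the minimum value: min = 13
Step 3: Range = max - min = 48 - 13 = 35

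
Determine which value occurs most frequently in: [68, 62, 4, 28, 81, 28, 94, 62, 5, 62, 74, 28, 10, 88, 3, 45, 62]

62

Step 1: Count the frequency of each value:
  3: appears 1 time(s)
  4: appears 1 time(s)
  5: appears 1 time(s)
  10: appears 1 time(s)
  28: appears 3 time(s)
  45: appears 1 time(s)
  62: appears 4 time(s)
  68: appears 1 time(s)
  74: appears 1 time(s)
  81: appears 1 time(s)
  88: appears 1 time(s)
  94: appears 1 time(s)
Step 2: The value 62 appears most frequently (4 times).
Step 3: Mode = 62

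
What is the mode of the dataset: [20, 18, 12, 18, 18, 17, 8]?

18

Step 1: Count the frequency of each value:
  8: appears 1 time(s)
  12: appears 1 time(s)
  17: appears 1 time(s)
  18: appears 3 time(s)
  20: appears 1 time(s)
Step 2: The value 18 appears most frequently (3 times).
Step 3: Mode = 18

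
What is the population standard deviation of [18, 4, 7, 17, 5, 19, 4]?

6.5215

Step 1: Compute the mean: 10.5714
Step 2: Sum of squared deviations from the mean: 297.7143
Step 3: Population variance = 297.7143 / 7 = 42.5306
Step 4: Standard deviation = sqrt(42.5306) = 6.5215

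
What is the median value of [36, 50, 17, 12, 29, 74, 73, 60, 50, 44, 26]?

44

Step 1: Sort the data in ascending order: [12, 17, 26, 29, 36, 44, 50, 50, 60, 73, 74]
Step 2: The number of values is n = 11.
Step 3: Since n is odd, the median is the middle value at position 6: 44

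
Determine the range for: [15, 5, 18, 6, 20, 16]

15

Step 1: Identify the maximum value: max = 20
Step 2: Identify the minimum value: min = 5
Step 3: Range = max - min = 20 - 5 = 15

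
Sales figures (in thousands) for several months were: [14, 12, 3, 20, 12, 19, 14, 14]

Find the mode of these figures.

14

Step 1: Count the frequency of each value:
  3: appears 1 time(s)
  12: appears 2 time(s)
  14: appears 3 time(s)
  19: appears 1 time(s)
  20: appears 1 time(s)
Step 2: The value 14 appears most frequently (3 times).
Step 3: Mode = 14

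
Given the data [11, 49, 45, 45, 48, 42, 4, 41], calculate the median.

43.5

Step 1: Sort the data in ascending order: [4, 11, 41, 42, 45, 45, 48, 49]
Step 2: The number of values is n = 8.
Step 3: Since n is even, the median is the average of positions 4 and 5:
  Median = (42 + 45) / 2 = 43.5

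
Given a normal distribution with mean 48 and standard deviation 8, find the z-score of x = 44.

-0.5

Step 1: Recall the z-score formula: z = (x - mu) / sigma
Step 2: Substitute values: z = (44 - 48) / 8
Step 3: z = -4 / 8 = -0.5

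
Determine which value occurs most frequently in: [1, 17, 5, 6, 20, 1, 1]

1

Step 1: Count the frequency of each value:
  1: appears 3 time(s)
  5: appears 1 time(s)
  6: appears 1 time(s)
  17: appears 1 time(s)
  20: appears 1 time(s)
Step 2: The value 1 appears most frequently (3 times).
Step 3: Mode = 1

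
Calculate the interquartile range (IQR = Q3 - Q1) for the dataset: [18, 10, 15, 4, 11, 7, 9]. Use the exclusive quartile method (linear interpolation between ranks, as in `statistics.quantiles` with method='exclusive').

8

Step 1: Sort the data: [4, 7, 9, 10, 11, 15, 18]
Step 2: n = 7
Step 3: Using the exclusive quartile method:
  Q1 = 7
  Q2 (median) = 10
  Q3 = 15
  IQR = Q3 - Q1 = 15 - 7 = 8
Step 4: IQR = 8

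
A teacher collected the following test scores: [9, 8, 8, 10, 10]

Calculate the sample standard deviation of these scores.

1

Step 1: Compute the mean: 9
Step 2: Sum of squared deviations from the mean: 4
Step 3: Sample variance = 4 / 4 = 1
Step 4: Standard deviation = sqrt(1) = 1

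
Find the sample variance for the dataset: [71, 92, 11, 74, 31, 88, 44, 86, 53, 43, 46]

679.2909

Step 1: Compute the mean: (71 + 92 + 11 + 74 + 31 + 88 + 44 + 86 + 53 + 43 + 46) / 11 = 58.0909
Step 2: Compute squared deviations from the mean:
  (71 - 58.0909)^2 = 166.6446
  (92 - 58.0909)^2 = 1149.8264
  (11 - 58.0909)^2 = 2217.5537
  (74 - 58.0909)^2 = 253.0992
  (31 - 58.0909)^2 = 733.9174
  (88 - 58.0909)^2 = 894.5537
  (44 - 58.0909)^2 = 198.5537
  (86 - 58.0909)^2 = 778.9174
  (53 - 58.0909)^2 = 25.9174
  (43 - 58.0909)^2 = 227.7355
  (46 - 58.0909)^2 = 146.1901
Step 3: Sum of squared deviations = 6792.9091
Step 4: Sample variance = 6792.9091 / 10 = 679.2909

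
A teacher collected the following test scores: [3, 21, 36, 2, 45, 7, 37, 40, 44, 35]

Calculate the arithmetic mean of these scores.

27

Step 1: Sum all values: 3 + 21 + 36 + 2 + 45 + 7 + 37 + 40 + 44 + 35 = 270
Step 2: Count the number of values: n = 10
Step 3: Mean = sum / n = 270 / 10 = 27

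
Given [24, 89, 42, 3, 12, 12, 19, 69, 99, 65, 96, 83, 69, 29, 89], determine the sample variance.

1190.5238

Step 1: Compute the mean: (24 + 89 + 42 + 3 + 12 + 12 + 19 + 69 + 99 + 65 + 96 + 83 + 69 + 29 + 89) / 15 = 53.3333
Step 2: Compute squared deviations from the mean:
  (24 - 53.3333)^2 = 860.4444
  (89 - 53.3333)^2 = 1272.1111
  (42 - 53.3333)^2 = 128.4444
  (3 - 53.3333)^2 = 2533.4444
  (12 - 53.3333)^2 = 1708.4444
  (12 - 53.3333)^2 = 1708.4444
  (19 - 53.3333)^2 = 1178.7778
  (69 - 53.3333)^2 = 245.4444
  (99 - 53.3333)^2 = 2085.4444
  (65 - 53.3333)^2 = 136.1111
  (96 - 53.3333)^2 = 1820.4444
  (83 - 53.3333)^2 = 880.1111
  (69 - 53.3333)^2 = 245.4444
  (29 - 53.3333)^2 = 592.1111
  (89 - 53.3333)^2 = 1272.1111
Step 3: Sum of squared deviations = 16667.3333
Step 4: Sample variance = 16667.3333 / 14 = 1190.5238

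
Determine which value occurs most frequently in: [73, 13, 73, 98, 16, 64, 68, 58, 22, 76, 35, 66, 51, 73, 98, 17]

73

Step 1: Count the frequency of each value:
  13: appears 1 time(s)
  16: appears 1 time(s)
  17: appears 1 time(s)
  22: appears 1 time(s)
  35: appears 1 time(s)
  51: appears 1 time(s)
  58: appears 1 time(s)
  64: appears 1 time(s)
  66: appears 1 time(s)
  68: appears 1 time(s)
  73: appears 3 time(s)
  76: appears 1 time(s)
  98: appears 2 time(s)
Step 2: The value 73 appears most frequently (3 times).
Step 3: Mode = 73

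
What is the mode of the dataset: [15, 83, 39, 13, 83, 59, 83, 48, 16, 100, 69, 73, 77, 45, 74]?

83

Step 1: Count the frequency of each value:
  13: appears 1 time(s)
  15: appears 1 time(s)
  16: appears 1 time(s)
  39: appears 1 time(s)
  45: appears 1 time(s)
  48: appears 1 time(s)
  59: appears 1 time(s)
  69: appears 1 time(s)
  73: appears 1 time(s)
  74: appears 1 time(s)
  77: appears 1 time(s)
  83: appears 3 time(s)
  100: appears 1 time(s)
Step 2: The value 83 appears most frequently (3 times).
Step 3: Mode = 83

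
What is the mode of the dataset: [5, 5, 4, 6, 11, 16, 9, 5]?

5

Step 1: Count the frequency of each value:
  4: appears 1 time(s)
  5: appears 3 time(s)
  6: appears 1 time(s)
  9: appears 1 time(s)
  11: appears 1 time(s)
  16: appears 1 time(s)
Step 2: The value 5 appears most frequently (3 times).
Step 3: Mode = 5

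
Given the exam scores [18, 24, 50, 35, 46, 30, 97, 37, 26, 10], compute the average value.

37.3

Step 1: Sum all values: 18 + 24 + 50 + 35 + 46 + 30 + 97 + 37 + 26 + 10 = 373
Step 2: Count the number of values: n = 10
Step 3: Mean = sum / n = 373 / 10 = 37.3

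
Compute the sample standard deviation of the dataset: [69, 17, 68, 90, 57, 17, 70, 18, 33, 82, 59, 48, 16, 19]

26.8231

Step 1: Compute the mean: 47.3571
Step 2: Sum of squared deviations from the mean: 9353.2143
Step 3: Sample variance = 9353.2143 / 13 = 719.478
Step 4: Standard deviation = sqrt(719.478) = 26.8231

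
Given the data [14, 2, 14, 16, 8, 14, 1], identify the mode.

14

Step 1: Count the frequency of each value:
  1: appears 1 time(s)
  2: appears 1 time(s)
  8: appears 1 time(s)
  14: appears 3 time(s)
  16: appears 1 time(s)
Step 2: The value 14 appears most frequently (3 times).
Step 3: Mode = 14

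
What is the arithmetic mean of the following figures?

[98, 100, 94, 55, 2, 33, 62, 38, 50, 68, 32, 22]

54.5

Step 1: Sum all values: 98 + 100 + 94 + 55 + 2 + 33 + 62 + 38 + 50 + 68 + 32 + 22 = 654
Step 2: Count the number of values: n = 12
Step 3: Mean = sum / n = 654 / 12 = 54.5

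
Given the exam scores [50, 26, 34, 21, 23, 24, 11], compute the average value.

27

Step 1: Sum all values: 50 + 26 + 34 + 21 + 23 + 24 + 11 = 189
Step 2: Count the number of values: n = 7
Step 3: Mean = sum / n = 189 / 7 = 27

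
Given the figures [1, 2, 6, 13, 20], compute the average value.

8.4

Step 1: Sum all values: 1 + 2 + 6 + 13 + 20 = 42
Step 2: Count the number of values: n = 5
Step 3: Mean = sum / n = 42 / 5 = 8.4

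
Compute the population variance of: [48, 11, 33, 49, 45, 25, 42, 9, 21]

216.9136

Step 1: Compute the mean: (48 + 11 + 33 + 49 + 45 + 25 + 42 + 9 + 21) / 9 = 31.4444
Step 2: Compute squared deviations from the mean:
  (48 - 31.4444)^2 = 274.0864
  (11 - 31.4444)^2 = 417.9753
  (33 - 31.4444)^2 = 2.4198
  (49 - 31.4444)^2 = 308.1975
  (45 - 31.4444)^2 = 183.7531
  (25 - 31.4444)^2 = 41.5309
  (42 - 31.4444)^2 = 111.4198
  (9 - 31.4444)^2 = 503.7531
  (21 - 31.4444)^2 = 109.0864
Step 3: Sum of squared deviations = 1952.2222
Step 4: Population variance = 1952.2222 / 9 = 216.9136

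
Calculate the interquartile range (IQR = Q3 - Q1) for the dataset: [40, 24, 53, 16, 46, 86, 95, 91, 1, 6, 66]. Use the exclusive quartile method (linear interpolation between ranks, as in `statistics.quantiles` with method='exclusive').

70

Step 1: Sort the data: [1, 6, 16, 24, 40, 46, 53, 66, 86, 91, 95]
Step 2: n = 11
Step 3: Using the exclusive quartile method:
  Q1 = 16
  Q2 (median) = 46
  Q3 = 86
  IQR = Q3 - Q1 = 86 - 16 = 70
Step 4: IQR = 70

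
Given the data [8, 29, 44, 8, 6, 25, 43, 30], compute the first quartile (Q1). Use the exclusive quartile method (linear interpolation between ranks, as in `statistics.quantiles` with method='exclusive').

8

Step 1: Sort the data: [6, 8, 8, 25, 29, 30, 43, 44]
Step 2: n = 8
Step 3: Using the exclusive quartile method:
  Q1 = 8
  Q2 (median) = 27
  Q3 = 39.75
  IQR = Q3 - Q1 = 39.75 - 8 = 31.75
Step 4: Q1 = 8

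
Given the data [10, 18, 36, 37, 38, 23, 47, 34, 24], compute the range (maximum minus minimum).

37

Step 1: Identify the maximum value: max = 47
Step 2: Identify the minimum value: min = 10
Step 3: Range = max - min = 47 - 10 = 37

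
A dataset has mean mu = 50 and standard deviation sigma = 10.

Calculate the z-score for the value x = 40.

-1

Step 1: Recall the z-score formula: z = (x - mu) / sigma
Step 2: Substitute values: z = (40 - 50) / 10
Step 3: z = -10 / 10 = -1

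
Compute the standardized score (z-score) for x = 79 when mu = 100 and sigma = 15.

-1.4

Step 1: Recall the z-score formula: z = (x - mu) / sigma
Step 2: Substitute values: z = (79 - 100) / 15
Step 3: z = -21 / 15 = -1.4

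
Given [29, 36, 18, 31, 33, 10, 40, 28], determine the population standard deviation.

9.1301

Step 1: Compute the mean: 28.125
Step 2: Sum of squared deviations from the mean: 666.875
Step 3: Population variance = 666.875 / 8 = 83.3594
Step 4: Standard deviation = sqrt(83.3594) = 9.1301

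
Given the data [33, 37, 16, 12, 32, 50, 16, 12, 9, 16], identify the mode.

16

Step 1: Count the frequency of each value:
  9: appears 1 time(s)
  12: appears 2 time(s)
  16: appears 3 time(s)
  32: appears 1 time(s)
  33: appears 1 time(s)
  37: appears 1 time(s)
  50: appears 1 time(s)
Step 2: The value 16 appears most frequently (3 times).
Step 3: Mode = 16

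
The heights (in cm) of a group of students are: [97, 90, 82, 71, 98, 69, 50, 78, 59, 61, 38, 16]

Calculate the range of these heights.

82

Step 1: Identify the maximum value: max = 98
Step 2: Identify the minimum value: min = 16
Step 3: Range = max - min = 98 - 16 = 82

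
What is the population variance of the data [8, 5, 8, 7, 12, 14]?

9.3333

Step 1: Compute the mean: (8 + 5 + 8 + 7 + 12 + 14) / 6 = 9
Step 2: Compute squared deviations from the mean:
  (8 - 9)^2 = 1
  (5 - 9)^2 = 16
  (8 - 9)^2 = 1
  (7 - 9)^2 = 4
  (12 - 9)^2 = 9
  (14 - 9)^2 = 25
Step 3: Sum of squared deviations = 56
Step 4: Population variance = 56 / 6 = 9.3333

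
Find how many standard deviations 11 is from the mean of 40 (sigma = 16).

-1.8125

Step 1: Recall the z-score formula: z = (x - mu) / sigma
Step 2: Substitute values: z = (11 - 40) / 16
Step 3: z = -29 / 16 = -1.8125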